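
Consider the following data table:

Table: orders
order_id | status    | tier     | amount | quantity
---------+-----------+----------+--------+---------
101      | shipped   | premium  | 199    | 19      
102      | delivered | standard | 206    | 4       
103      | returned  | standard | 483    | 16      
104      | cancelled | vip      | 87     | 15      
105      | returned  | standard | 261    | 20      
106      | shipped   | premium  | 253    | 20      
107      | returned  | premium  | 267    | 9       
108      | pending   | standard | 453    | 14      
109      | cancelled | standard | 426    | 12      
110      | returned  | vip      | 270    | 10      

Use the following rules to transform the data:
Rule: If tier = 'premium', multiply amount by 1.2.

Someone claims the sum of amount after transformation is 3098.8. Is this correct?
No, the correct result is 3048.8.

Step 1: Calculate the correct sum after transformation
Step 2: Apply multiplier 1.2 to records where tier = 'premium'
Step 3: Correct result = 3048.8
Step 4: Claimed result = 3098.8
Step 5: 3048.8 ≠ 3098.8
Conclusion: The claimed result is incorrect. The correct answer is 3048.8.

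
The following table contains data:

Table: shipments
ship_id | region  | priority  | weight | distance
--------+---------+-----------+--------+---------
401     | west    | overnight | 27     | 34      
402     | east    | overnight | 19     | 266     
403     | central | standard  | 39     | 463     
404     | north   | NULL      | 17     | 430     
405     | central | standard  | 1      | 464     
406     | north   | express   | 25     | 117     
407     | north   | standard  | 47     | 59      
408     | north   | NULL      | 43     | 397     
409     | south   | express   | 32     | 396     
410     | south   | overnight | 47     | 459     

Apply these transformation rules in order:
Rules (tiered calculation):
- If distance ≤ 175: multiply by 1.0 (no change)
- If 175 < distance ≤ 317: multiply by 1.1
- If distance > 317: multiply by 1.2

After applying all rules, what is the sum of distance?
3633.4

Step 1: Tier 1 (distance ≤ 175): 3 records, sum = 210 × 1.0 = 210.0
Step 2: Tier 2 (175 < distance ≤ 317): 1 records, sum = 266 × 1.1 = 292.6
Step 3: Tier 3 (distance > 317): 6 records, sum = 2609 × 1.2 = 3130.8
Step 4: Final sum = 210.0 + 292.6 + 3130.8 = 3633.4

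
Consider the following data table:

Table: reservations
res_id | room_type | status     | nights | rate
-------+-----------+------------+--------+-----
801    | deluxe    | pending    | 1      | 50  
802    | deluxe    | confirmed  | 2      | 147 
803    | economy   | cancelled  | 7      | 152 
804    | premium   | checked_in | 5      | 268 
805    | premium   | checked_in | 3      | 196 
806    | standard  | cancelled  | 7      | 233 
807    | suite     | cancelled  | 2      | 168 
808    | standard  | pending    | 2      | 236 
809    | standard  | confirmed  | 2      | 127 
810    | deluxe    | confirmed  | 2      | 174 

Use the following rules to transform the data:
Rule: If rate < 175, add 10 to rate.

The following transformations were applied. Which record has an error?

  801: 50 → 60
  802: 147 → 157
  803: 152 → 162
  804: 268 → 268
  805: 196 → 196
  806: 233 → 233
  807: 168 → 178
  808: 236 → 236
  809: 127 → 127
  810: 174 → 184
Record 809 has an error. The correct transformed value should be 137, not 127.

Step 1: Check each record against the rule
Step 2: Record 809 has rate = 127
Step 3: Since 127 < 175, the bonus should have been applied
Step 4: Correct value = 137, but claimed value = 127
Conclusion: Record 809 has the error.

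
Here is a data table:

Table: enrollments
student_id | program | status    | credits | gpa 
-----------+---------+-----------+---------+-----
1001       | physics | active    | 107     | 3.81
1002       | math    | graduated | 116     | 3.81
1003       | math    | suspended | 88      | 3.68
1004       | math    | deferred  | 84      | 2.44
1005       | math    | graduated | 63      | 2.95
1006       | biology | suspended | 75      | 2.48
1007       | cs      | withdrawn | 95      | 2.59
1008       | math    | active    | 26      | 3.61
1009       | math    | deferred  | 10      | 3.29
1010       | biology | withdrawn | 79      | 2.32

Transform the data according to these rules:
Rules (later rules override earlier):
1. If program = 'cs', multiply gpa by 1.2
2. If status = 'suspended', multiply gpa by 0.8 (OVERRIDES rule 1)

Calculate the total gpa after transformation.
30.27

Step 1: Rule 2 takes priority for records with status = 'suspended'
  - 2 records: 6.16 × 0.8 = 4.93
Step 2: Rule 1 applies to remaining records with program = 'cs'
  - 1 records: 2.59 × 1.2 = 3.11
Step 3: Other records unchanged: 22.23
Step 4: Final sum = 4.93 + 3.11 + 22.23 = 30.27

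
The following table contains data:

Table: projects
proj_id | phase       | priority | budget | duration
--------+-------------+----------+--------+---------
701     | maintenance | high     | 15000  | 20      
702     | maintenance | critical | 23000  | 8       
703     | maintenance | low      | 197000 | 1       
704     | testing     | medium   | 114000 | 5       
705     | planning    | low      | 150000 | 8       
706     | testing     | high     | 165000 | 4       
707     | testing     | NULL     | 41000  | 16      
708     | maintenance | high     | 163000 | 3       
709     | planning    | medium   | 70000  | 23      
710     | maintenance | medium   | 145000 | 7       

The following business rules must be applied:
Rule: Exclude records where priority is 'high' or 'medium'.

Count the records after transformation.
4

Step 1: Count records to exclude
  - 3 (high) + 3 (medium) = 6 records
Step 2: Total records: 10
Step 3: Remaining = 10 - 6 = 4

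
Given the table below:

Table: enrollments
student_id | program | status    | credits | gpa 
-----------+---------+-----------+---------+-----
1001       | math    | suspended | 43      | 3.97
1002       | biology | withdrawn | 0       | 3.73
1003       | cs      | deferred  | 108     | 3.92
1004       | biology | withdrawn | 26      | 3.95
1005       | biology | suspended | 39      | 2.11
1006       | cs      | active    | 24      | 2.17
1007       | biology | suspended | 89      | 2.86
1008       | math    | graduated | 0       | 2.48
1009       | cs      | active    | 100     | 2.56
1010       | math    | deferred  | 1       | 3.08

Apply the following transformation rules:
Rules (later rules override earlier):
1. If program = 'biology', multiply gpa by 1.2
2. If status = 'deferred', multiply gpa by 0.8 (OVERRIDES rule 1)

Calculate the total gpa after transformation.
31.96

Step 1: Rule 2 takes priority for records with status = 'deferred'
  - 2 records: 7.0 × 0.8 = 5.6
Step 2: Rule 1 applies to remaining records with program = 'biology'
  - 4 records: 12.65 × 1.2 = 15.18
Step 3: Other records unchanged: 11.18
Step 4: Final sum = 5.6 + 15.18 + 11.18 = 31.96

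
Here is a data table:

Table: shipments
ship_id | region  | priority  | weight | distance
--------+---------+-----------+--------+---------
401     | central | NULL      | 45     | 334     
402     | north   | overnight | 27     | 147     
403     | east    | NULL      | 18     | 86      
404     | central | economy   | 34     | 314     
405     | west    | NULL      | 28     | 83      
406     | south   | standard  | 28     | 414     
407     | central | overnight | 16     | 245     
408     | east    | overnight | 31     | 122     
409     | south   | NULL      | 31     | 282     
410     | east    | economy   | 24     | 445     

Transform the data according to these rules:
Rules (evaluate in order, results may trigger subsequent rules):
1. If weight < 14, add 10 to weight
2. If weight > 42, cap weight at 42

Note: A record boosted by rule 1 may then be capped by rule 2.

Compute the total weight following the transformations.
279

Step 1: Apply rule 1 to records with weight < 14
  - 0 records get bonus of 10
  - Of these, 0 records then exceed 42 and get capped
Step 2: Apply rule 2 to records with weight > 42
  - 1 records (original) are capped
Step 3: Calculate final sum = 279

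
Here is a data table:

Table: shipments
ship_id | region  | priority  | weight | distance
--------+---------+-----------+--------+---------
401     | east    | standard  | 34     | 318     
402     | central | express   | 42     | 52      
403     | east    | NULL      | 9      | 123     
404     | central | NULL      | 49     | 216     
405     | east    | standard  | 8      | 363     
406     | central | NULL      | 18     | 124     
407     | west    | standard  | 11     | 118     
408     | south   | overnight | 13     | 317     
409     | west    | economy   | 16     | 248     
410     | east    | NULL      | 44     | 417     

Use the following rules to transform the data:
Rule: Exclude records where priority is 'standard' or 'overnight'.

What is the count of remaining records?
6

Step 1: Count records to exclude
  - 3 (standard) + 1 (overnight) = 4 records
Step 2: Total records: 10
Step 3: Remaining = 10 - 4 = 6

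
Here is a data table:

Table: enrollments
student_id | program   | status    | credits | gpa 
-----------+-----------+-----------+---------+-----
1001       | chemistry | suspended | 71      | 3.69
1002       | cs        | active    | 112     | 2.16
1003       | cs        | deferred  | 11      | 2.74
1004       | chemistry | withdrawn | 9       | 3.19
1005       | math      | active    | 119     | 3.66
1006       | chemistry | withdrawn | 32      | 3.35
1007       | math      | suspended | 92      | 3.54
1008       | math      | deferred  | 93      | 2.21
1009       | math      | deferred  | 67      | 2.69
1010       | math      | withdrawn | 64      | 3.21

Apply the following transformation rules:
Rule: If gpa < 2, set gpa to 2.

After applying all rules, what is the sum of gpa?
30.44

Step 1: 0 records have gpa < 2
Step 2: These records originally summed to 0
Step 3: After setting to minimum: 0 × 2 = 0
Step 4: Unaffected records sum: 30.44
Step 5: Final sum = 0 + 30.44 = 30.44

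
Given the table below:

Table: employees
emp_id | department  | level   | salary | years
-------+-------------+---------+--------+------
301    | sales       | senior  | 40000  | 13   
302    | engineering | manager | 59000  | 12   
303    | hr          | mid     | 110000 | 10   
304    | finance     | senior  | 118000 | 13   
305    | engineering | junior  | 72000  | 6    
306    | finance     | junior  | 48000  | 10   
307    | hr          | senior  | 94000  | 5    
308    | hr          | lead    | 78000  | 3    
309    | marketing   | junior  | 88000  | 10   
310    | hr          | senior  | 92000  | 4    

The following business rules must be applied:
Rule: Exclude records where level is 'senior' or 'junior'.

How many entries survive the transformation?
3

Step 1: Count records to exclude
  - 4 (senior) + 3 (junior) = 7 records
Step 2: Total records: 10
Step 3: Remaining = 10 - 7 = 3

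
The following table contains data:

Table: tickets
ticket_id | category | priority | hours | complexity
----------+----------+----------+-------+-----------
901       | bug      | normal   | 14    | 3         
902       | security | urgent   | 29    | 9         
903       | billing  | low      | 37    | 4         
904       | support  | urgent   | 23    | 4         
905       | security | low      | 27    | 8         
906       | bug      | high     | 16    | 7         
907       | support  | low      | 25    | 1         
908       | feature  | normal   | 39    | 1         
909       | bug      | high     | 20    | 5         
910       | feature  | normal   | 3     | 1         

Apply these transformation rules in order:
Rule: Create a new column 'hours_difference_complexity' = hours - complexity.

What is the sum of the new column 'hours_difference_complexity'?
190

Step 1: For each record, compute hours - complexity
Example calculations:
  14 - 3 = 11
  29 - 9 = 20
  37 - 4 = 33
  ...
Step 2: Sum all derived values
Step 3: Total = 190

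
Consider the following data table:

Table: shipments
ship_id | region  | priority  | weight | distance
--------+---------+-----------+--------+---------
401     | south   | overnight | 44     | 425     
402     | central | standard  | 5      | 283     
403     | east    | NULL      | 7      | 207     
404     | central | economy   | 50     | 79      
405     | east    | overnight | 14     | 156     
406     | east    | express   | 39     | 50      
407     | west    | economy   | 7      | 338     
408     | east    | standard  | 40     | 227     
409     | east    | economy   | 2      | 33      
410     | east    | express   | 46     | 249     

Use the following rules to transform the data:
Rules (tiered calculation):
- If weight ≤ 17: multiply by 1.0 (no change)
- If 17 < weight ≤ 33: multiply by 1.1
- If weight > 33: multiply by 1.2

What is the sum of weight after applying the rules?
297.8

Step 1: Tier 1 (weight ≤ 17): 5 records, sum = 35 × 1.0 = 35.0
Step 2: Tier 2 (17 < weight ≤ 33): 0 records, sum = 0 × 1.1 = 0.0
Step 3: Tier 3 (weight > 33): 5 records, sum = 219 × 1.2 = 262.8
Step 4: Final sum = 35.0 + 0.0 + 262.8 = 297.8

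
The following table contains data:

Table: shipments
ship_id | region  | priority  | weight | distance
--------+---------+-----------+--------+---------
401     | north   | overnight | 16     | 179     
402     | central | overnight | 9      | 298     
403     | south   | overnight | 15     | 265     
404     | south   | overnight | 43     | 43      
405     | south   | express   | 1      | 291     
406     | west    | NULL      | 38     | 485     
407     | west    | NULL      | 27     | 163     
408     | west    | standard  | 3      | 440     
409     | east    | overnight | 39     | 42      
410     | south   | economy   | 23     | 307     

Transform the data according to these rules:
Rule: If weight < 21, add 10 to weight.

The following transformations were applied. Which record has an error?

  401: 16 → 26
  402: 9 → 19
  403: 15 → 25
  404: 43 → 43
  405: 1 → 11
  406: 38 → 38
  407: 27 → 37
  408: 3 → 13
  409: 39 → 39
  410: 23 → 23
Record 407 has an error. The correct transformed value should be 27, not 37.

Step 1: Check each record against the rule
Step 2: Record 407 has weight = 27
Step 3: Since 27 >= 21, the bonus should not have been applied
Step 4: Correct value = 27, but claimed value = 37
Conclusion: Record 407 has the error.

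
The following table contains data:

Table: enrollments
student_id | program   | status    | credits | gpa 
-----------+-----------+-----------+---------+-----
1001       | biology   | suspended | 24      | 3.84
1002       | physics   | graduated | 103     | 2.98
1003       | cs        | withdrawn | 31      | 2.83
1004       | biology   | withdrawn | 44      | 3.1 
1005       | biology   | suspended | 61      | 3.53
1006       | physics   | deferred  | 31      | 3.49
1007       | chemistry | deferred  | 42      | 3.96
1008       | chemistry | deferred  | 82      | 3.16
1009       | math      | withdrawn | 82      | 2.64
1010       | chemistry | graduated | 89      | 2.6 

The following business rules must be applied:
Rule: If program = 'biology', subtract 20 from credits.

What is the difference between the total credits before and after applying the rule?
60

Step 1: Original sum of credits = 589
Step 2: 3 records have program = 'biology'
Step 3: Each affected record changes by -20
Step 4: Total change = 3 × -20 = -60
Step 5: New sum = 589 + -60 = 529
Step 6: Difference = |529 - 589| = 60
        (Sum decreased by 60)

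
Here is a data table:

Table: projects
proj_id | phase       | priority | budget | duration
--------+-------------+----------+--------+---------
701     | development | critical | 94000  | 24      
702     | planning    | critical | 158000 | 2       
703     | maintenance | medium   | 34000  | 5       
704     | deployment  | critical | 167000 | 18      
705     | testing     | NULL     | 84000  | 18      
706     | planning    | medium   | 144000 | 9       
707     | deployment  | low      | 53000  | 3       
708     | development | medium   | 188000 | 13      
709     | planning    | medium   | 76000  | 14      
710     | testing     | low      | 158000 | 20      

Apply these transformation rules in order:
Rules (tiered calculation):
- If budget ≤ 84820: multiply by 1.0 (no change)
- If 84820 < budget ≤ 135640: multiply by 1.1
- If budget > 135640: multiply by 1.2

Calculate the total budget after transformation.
1328400.0

Step 1: Tier 1 (budget ≤ 84820): 4 records, sum = 247000 × 1.0 = 247000.0
Step 2: Tier 2 (84820 < budget ≤ 135640): 1 records, sum = 94000 × 1.1 = 103400.0
Step 3: Tier 3 (budget > 135640): 5 records, sum = 815000 × 1.2 = 978000.0
Step 4: Final sum = 247000.0 + 103400.0 + 978000.0 = 1328400.0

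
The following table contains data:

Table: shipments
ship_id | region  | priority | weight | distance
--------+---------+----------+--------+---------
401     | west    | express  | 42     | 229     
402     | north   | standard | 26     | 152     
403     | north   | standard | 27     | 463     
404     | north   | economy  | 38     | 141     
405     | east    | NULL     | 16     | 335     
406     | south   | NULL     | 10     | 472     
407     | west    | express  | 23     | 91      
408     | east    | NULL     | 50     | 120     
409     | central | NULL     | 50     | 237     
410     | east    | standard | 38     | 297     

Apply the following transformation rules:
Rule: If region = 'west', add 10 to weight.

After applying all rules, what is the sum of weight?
340

Step 1: Count records where region = 'west': 2
Step 2: Total bonus added: 2 × 10 = 20
Step 3: Original sum of weight: 320
Step 4: Final sum = 320 + 20 = 340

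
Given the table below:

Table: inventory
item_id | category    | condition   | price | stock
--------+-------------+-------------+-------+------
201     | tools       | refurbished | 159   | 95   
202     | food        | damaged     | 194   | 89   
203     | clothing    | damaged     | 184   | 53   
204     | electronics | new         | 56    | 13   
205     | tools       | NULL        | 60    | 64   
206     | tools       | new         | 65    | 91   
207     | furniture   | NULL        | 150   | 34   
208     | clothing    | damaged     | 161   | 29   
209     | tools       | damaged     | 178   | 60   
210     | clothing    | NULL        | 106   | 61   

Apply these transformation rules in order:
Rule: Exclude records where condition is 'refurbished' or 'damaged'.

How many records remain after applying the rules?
5

Step 1: Count records to exclude
  - 1 (refurbished) + 4 (damaged) = 5 records
Step 2: Total records: 10
Step 3: Remaining = 10 - 5 = 5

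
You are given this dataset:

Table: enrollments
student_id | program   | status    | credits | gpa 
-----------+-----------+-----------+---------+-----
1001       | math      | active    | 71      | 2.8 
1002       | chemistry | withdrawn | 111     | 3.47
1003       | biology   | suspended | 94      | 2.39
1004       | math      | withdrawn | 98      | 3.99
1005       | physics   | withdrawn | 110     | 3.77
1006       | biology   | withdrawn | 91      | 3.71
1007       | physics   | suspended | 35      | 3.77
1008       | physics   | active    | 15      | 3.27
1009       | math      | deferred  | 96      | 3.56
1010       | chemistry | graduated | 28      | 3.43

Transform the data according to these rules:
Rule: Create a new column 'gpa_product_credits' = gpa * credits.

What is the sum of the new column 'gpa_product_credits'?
2570.76

Step 1: For each record, compute gpa * credits
Example calculations:
  2.8 * 71 = 198.8
  3.47 * 111 = 385.17
  2.39 * 94 = 224.66
  ...
Step 2: Sum all derived values
Step 3: Total = 2570.76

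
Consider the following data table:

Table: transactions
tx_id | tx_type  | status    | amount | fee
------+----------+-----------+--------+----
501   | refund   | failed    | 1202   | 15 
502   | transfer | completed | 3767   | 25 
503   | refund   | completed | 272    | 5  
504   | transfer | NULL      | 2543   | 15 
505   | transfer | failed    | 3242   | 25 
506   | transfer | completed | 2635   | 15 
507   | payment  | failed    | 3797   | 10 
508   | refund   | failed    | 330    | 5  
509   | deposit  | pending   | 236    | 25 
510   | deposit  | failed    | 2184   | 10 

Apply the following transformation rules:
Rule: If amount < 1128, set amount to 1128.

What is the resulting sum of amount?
22754

Step 1: 3 records have amount < 1128
Step 2: These records originally summed to 838
Step 3: After setting to minimum: 3 × 1128 = 3384
Step 4: Unaffected records sum: 19370
Step 5: Final sum = 3384 + 19370 = 22754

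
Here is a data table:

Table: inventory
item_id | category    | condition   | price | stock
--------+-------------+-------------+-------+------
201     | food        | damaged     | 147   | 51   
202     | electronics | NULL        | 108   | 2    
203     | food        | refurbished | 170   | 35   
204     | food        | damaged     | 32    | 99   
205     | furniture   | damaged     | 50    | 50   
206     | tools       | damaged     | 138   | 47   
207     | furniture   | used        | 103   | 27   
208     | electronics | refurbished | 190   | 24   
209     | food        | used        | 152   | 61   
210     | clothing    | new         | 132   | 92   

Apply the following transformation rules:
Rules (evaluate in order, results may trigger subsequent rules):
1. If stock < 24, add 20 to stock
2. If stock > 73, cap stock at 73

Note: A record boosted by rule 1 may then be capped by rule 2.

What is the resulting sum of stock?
463

Step 1: Apply rule 1 to records with stock < 24
  - 1 records get bonus of 20
  - Of these, 0 records then exceed 73 and get capped
Step 2: Apply rule 2 to records with stock > 73
  - 2 records (original) are capped
Step 3: Calculate final sum = 463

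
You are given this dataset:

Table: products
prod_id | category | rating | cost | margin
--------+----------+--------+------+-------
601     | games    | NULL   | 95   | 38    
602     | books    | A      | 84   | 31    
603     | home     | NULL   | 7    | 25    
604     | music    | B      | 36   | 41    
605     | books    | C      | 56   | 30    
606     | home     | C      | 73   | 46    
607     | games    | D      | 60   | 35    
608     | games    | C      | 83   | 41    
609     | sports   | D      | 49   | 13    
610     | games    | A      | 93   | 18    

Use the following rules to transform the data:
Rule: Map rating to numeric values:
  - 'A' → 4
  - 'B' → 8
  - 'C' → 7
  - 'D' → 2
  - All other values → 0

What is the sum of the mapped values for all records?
41

Step 1: Apply mapping to each record
Step 2: Count by status:
  'A': 2 records × 4 = 8
  'B': 1 records × 8 = 8
  'C': 3 records × 7 = 21
  'D': 2 records × 2 = 4
Step 3: Sum all mapped values = 41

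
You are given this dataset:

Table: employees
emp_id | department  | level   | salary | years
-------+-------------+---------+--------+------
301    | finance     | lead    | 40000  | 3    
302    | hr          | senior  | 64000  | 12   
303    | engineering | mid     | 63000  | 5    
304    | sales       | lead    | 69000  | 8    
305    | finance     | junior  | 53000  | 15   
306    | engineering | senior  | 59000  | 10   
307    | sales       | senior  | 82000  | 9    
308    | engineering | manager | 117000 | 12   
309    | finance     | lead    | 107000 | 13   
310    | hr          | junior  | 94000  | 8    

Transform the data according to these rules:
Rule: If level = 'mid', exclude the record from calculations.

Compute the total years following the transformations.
90

Step 1: Identify records where level = 'mid'
Step 2: The excluded records sum to 5
Step 3: Original total years = 95
Step 4: Remaining total = 95 - 5 = 90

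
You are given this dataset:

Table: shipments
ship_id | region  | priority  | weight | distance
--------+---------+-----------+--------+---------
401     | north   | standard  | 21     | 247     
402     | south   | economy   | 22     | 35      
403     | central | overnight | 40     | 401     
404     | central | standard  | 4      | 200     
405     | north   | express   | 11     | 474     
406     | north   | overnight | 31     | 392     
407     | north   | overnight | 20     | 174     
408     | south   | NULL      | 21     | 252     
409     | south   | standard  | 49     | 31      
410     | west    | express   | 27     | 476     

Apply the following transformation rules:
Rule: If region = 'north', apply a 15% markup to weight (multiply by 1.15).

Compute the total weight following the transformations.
258.45

Step 1: Records with region = 'north' have total weight = 83
Step 2: Apply multiplier: 83 × 1.15 = 95.45
Step 3: Other records total: 163
Step 4: Final sum = 95.45 + 163 = 258.45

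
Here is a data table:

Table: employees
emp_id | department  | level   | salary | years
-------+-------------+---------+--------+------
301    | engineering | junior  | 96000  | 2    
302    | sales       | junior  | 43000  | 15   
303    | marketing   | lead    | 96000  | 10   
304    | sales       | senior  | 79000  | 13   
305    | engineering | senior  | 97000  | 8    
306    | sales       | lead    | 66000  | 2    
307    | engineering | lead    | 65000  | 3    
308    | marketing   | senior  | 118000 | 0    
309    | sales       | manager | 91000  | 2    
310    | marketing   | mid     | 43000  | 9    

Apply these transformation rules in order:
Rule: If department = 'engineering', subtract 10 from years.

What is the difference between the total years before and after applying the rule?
30

Step 1: Original sum of years = 64
Step 2: 3 records have department = 'engineering'
Step 3: Each affected record changes by -10
Step 4: Total change = 3 × -10 = -30
Step 5: New sum = 64 + -30 = 34
Step 6: Difference = |34 - 64| = 30
        (Sum decreased by 30)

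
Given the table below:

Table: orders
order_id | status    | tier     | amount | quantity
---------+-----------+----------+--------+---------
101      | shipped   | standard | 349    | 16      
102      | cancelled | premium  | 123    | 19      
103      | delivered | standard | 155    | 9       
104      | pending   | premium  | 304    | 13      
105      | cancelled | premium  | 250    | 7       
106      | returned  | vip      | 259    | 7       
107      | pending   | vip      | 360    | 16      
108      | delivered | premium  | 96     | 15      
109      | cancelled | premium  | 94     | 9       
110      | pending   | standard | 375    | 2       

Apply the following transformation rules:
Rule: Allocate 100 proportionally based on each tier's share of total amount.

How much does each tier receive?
premium: 36.66, standard: 37.17, vip: 26.17

Step 1: Calculate total amount = 2365
Step 2: Calculate each tier's proportion:
  premium: 867/2365 = 36.66% → 36.66
  standard: 879/2365 = 37.17% → 37.17
  vip: 619/2365 = 26.17% → 26.17
Step 3: Verify: sum of allocations ≈ 100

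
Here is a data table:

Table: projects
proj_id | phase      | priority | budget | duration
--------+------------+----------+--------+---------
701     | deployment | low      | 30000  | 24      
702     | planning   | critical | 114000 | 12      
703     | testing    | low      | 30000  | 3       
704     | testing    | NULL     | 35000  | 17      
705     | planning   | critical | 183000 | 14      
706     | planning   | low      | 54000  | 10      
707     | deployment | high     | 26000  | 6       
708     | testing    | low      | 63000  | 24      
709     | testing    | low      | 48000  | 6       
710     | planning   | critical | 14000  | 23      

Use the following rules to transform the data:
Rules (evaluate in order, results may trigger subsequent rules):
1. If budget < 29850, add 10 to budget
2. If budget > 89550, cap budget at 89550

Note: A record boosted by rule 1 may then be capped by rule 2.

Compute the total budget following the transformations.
479120

Step 1: Apply rule 1 to records with budget < 29850
  - 2 records get bonus of 10
  - Of these, 0 records then exceed 89550 and get capped
Step 2: Apply rule 2 to records with budget > 89550
  - 2 records (original) are capped
Step 3: Calculate final sum = 479120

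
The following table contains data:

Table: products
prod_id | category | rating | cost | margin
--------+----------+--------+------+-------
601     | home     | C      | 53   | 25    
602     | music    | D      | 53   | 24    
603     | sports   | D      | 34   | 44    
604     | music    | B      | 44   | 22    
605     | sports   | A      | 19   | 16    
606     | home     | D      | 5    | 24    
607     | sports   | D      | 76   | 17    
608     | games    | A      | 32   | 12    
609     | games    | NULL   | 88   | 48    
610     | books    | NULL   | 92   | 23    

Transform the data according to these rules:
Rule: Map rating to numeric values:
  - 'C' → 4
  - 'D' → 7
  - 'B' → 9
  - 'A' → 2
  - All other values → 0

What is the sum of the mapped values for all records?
45

Step 1: Apply mapping to each record
Step 2: Count by status:
  'C': 1 records × 4 = 4
  'D': 4 records × 7 = 28
  'B': 1 records × 9 = 9
  'A': 2 records × 2 = 4
Step 3: Sum all mapped values = 45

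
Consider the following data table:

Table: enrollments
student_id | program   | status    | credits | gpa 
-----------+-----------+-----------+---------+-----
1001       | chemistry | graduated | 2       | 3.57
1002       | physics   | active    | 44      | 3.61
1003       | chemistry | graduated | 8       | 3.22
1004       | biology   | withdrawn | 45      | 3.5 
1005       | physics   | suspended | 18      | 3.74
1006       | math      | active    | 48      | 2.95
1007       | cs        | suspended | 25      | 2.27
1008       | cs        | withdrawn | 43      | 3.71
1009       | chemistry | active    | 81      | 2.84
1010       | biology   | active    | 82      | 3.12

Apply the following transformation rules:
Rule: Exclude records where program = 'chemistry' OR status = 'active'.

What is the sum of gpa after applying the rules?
13.22

Step 1: Find records where program = 'chemistry' OR status = 'active'
Step 2: 6 records match, summing to 19.31
Step 3: Original sum: 32.53
Step 4: Remaining sum = 32.53 - 19.31 = 13.22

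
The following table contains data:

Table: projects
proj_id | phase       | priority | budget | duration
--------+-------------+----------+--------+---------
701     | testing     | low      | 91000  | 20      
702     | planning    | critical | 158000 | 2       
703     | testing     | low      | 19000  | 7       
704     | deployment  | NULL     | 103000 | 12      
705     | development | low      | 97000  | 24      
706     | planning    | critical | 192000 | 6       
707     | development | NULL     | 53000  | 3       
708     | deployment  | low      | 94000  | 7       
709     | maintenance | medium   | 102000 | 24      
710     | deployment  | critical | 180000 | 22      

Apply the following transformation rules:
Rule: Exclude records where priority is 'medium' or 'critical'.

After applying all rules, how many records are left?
6

Step 1: Count records to exclude
  - 1 (medium) + 3 (critical) = 4 records
Step 2: Total records: 10
Step 3: Remaining = 10 - 4 = 6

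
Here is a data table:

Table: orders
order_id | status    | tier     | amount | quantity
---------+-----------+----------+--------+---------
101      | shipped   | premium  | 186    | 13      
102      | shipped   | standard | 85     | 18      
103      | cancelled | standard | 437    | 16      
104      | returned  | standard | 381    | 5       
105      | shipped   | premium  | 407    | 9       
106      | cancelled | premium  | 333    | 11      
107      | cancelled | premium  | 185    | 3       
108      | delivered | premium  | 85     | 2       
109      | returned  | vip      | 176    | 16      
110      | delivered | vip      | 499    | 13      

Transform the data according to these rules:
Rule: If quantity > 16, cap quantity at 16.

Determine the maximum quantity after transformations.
16

Step 1: Original maximum quantity = 18
Step 2: Apply cap at 16
Step 3: 1 records had quantity > 16 and were capped
Step 4: Maximum after transformation = 16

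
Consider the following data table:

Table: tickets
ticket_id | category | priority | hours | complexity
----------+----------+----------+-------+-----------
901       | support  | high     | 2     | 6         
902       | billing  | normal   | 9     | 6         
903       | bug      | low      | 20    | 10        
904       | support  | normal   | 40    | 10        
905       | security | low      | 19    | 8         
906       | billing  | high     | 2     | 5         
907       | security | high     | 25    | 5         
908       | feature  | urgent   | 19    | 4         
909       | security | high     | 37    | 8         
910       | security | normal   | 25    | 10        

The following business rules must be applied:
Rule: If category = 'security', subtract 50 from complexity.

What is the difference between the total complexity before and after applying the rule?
200

Step 1: Original sum of complexity = 72
Step 2: 4 records have category = 'security'
Step 3: Each affected record changes by -50
Step 4: Total change = 4 × -50 = -200
Step 5: New sum = 72 + -200 = -128
Step 6: Difference = |-128 - 72| = 200
        (Sum decreased by 200)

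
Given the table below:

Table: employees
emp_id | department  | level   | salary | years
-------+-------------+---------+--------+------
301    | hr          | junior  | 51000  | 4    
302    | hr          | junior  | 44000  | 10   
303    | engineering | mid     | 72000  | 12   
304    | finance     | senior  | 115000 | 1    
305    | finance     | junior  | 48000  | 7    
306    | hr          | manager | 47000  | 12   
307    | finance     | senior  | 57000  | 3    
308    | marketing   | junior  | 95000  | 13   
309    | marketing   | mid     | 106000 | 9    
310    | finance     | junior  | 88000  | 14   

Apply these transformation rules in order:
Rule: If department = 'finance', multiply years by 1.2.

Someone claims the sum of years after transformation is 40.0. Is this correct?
No, the correct result is 90.0.

Step 1: Calculate the correct sum after transformation
Step 2: Apply multiplier 1.2 to records where department = 'finance'
Step 3: Correct result = 90.0
Step 4: Claimed result = 40.0
Step 5: 90.0 ≠ 40.0
Conclusion: The claimed result is incorrect. The correct answer is 90.0.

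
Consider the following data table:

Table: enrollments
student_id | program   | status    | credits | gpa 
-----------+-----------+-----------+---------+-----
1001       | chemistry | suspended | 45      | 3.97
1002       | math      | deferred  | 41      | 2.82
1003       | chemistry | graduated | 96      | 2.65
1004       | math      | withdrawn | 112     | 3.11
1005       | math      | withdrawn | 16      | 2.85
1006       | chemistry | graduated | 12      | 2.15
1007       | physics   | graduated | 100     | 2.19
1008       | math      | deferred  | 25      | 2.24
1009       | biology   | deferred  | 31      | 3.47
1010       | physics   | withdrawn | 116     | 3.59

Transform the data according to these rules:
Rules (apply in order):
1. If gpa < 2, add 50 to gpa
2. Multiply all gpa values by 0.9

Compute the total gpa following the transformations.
26.14

Step 1: Apply Rule 1 - Add 50 to records with gpa < 2
  - 0 records affected: 0 + (0 × 50) = 0
  - Unaffected records: 29.04
  - Sum after Rule 1: 29.04
Step 2: Apply Rule 2 - Multiply all by 0.9
  - 29.04 × 0.9 = 26.14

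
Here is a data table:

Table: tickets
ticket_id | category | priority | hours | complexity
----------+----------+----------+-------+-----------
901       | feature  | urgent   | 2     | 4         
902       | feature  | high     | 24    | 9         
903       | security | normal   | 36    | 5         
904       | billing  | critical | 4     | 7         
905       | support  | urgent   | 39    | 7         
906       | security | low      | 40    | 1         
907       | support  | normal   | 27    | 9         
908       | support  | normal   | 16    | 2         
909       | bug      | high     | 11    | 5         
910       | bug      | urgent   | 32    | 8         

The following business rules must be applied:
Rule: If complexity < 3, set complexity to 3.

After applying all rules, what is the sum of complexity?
60

Step 1: 2 records have complexity < 3
Step 2: These records originally summed to 3
Step 3: After setting to minimum: 2 × 3 = 6
Step 4: Unaffected records sum: 54
Step 5: Final sum = 6 + 54 = 60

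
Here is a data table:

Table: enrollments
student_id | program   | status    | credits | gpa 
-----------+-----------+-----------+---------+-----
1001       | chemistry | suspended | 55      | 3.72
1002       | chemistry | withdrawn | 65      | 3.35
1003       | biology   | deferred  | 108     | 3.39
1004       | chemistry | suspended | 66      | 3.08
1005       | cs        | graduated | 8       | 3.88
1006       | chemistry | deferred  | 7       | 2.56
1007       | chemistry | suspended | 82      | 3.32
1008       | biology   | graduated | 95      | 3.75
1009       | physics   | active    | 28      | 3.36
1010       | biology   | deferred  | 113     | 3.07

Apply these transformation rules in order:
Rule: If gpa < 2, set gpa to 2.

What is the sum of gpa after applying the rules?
33.48

Step 1: 0 records have gpa < 2
Step 2: These records originally summed to 0
Step 3: After setting to minimum: 0 × 2 = 0
Step 4: Unaffected records sum: 33.48
Step 5: Final sum = 0 + 33.48 = 33.48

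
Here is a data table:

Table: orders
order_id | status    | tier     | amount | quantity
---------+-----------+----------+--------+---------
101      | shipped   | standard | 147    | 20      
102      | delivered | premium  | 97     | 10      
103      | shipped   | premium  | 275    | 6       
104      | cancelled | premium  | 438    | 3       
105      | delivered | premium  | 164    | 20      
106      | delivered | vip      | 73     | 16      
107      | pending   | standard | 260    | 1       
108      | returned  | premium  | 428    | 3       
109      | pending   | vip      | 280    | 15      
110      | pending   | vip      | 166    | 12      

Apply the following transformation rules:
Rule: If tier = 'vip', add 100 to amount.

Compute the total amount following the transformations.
2628

Step 1: Count records where tier = 'vip': 3
Step 2: Total bonus added: 3 × 100 = 300
Step 3: Original sum of amount: 2328
Step 4: Final sum = 2328 + 300 = 2628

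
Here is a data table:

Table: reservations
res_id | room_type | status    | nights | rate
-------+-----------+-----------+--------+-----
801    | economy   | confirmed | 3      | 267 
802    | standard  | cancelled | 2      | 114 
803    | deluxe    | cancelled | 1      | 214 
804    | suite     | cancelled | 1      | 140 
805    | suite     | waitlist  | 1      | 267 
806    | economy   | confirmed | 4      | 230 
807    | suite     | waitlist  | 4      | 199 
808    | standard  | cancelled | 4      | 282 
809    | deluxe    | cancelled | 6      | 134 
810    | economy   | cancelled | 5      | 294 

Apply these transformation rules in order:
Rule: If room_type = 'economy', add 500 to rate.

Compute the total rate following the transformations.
3641

Step 1: Count records where room_type = 'economy': 3
Step 2: Total bonus added: 3 × 500 = 1500
Step 3: Original sum of rate: 2141
Step 4: Final sum = 2141 + 1500 = 3641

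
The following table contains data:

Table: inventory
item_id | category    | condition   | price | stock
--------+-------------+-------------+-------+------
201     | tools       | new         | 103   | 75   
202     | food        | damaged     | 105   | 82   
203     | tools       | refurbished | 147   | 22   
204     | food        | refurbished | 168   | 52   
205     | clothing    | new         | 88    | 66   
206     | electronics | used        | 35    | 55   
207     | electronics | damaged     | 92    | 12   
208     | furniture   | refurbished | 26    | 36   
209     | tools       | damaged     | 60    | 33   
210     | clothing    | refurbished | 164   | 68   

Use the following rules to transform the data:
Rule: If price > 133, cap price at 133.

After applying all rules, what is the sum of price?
908

Step 1: 3 records have price > 133
Step 2: These records originally summed to 479
Step 3: After capping: 3 × 133 = 399
Step 4: Unaffected records sum: 509
Step 5: Final sum = 399 + 509 = 908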